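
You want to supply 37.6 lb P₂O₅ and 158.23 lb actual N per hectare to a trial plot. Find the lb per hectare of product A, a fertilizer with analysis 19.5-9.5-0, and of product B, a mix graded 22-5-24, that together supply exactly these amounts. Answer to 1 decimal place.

32.3 lb product A, 690.6 lb product B

Per-hectare balance (a = product A, b = product B):
P₂O₅: 0.095·a + 0.05·b = 37.6
N: 0.195·a + 0.22·b = 158.23
Eliminate b: (row1) − 0.05/0.22·(row2) → 0.0506818·a = 1.63864, so a = 32.3318.
Then b = (158.23 − 0.195·32.3318) / 0.22 = 690.57.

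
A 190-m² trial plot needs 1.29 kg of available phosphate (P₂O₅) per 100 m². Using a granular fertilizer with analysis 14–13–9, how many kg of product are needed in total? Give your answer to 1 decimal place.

Product per 100 m² = 1.29 / 13% = 9.92308 kg.
Total product = 9.92308 × 190 / 100 = 18.8538 kg.

18.9 kg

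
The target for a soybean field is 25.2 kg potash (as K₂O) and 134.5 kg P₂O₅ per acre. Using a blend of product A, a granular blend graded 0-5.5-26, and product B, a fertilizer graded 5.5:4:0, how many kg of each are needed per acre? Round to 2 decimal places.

96.92 kg product A, 3229.23 kg product B

With a, b = kg per acre of product A and product B:
K₂O: 0.26·a + 0·b = 25.2
P₂O₅: 0.055·a + 0.04·b = 134.5
Solving simultaneously: a = 96.9231, b = 3229.231.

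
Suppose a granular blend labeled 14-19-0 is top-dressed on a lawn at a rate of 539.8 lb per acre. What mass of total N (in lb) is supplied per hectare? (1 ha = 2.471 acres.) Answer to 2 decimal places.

nitrogen per acre = 539.8 × 14% = 75.572 lb.
Convert to per hectare: 75.572 × 2.471 = 186.738 lb.

186.74 lb N per hectare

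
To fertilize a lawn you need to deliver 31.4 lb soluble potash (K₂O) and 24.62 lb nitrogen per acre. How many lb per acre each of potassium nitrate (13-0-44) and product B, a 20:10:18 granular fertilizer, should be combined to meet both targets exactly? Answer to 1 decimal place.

With a, b = lb per acre of potassium nitrate and product B:
K₂O: 0.44·a + 0.18·b = 31.4
N: 0.13·a + 0.2·b = 24.62
Eliminate b: (row1) − 0.18/0.2·(row2) → 0.323·a = 9.242, so a = 28.613.
Then b = (24.62 − 0.13·28.613) / 0.2 = 104.502.

28.6 lb potassium nitrate, 104.5 lb product B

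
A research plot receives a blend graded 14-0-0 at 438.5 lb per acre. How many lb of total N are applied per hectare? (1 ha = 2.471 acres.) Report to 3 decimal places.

151.695 lb N per hectare

nitrogen per acre = 438.5 × 14% = 61.39 lb.
Convert to per hectare: 61.39 × 2.471 = 151.6947 lb.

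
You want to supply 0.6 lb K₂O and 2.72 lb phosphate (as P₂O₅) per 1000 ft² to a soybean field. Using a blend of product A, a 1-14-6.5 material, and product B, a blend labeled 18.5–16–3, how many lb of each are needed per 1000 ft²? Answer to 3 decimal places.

With a, b = lb per 1000 ft² of product A and product B:
K₂O: 0.065·a + 0.03·b = 0.6
P₂O₅: 0.14·a + 0.16·b = 2.72
Eliminate a: (row1) − 0.065/0.14·(row2) → -0.0442857·b = -0.662857, so b = 14.9677.
Back-substitute: a = (0.6 − 0.03·14.9677) / 0.065 = 2.32258.

2.323 lb product A, 14.968 lb product B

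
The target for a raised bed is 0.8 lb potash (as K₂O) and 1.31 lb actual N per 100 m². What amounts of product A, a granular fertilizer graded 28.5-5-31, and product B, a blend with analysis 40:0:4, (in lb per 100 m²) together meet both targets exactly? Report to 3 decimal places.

2.377 lb product A, 1.582 lb product B

With a, b = lb per 100 m² of product A and product B:
K₂O: 0.31·a + 0.04·b = 0.8
N: 0.285·a + 0.4·b = 1.31
Solving simultaneously: a = 2.37655, b = 1.58171.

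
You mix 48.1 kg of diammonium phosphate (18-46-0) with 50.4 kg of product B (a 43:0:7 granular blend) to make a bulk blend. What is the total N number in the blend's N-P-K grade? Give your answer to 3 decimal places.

Total mass = 48.1 + 50.4 = 98.5 kg.
N mass = 18%×48.1 + 43%×50.4 = 30.33 kg.
% N = 30.33 / 98.5 = 30.7919%.

30.792% N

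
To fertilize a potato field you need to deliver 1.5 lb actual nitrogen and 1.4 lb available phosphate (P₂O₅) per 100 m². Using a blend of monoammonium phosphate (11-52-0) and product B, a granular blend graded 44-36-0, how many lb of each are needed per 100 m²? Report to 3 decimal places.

Let a = lb of monoammonium phosphate, b = lb of product B (per 100 m²).
N: 0.11·a + 0.44·b = 1.5
P₂O₅: 0.52·a + 0.36·b = 1.4
From row1: a = (1.5 − 0.44·b) / 0.11.
Into row2: 0.52·(1.5 − 0.44·b)/0.11 + 0.36·b = 1.4 → b = 3.30867, a = 0.401691.

0.402 lb monoammonium phosphate, 3.309 lb product B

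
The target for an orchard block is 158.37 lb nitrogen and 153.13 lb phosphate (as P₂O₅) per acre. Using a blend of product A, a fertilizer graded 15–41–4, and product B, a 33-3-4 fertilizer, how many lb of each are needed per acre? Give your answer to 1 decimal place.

350.0 lb product A, 320.8 lb product B

With a, b = lb per acre of product A and product B:
N: 0.15·a + 0.33·b = 158.37
P₂O₅: 0.41·a + 0.03·b = 153.13
Eliminate b: (row1) − 0.33/0.03·(row2) → -4.36·a = -1526.06, so a = 350.014.
Then b = (153.13 − 0.41·350.014) / 0.03 = 320.812.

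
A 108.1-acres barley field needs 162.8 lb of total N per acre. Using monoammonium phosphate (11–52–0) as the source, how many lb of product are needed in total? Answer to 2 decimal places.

Product per acre = 162.8 / 11% = 1480 lb.
Total product = 1480 × 108.1 = 159988 lb.

159988.00 lb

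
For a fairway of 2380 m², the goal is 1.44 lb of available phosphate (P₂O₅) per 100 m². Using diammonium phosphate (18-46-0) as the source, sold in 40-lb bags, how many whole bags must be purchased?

Product per 100 m² = 1.44 / 46% = 3.13043 lb.
Total product = 3.13043 × 2380 / 100 = 74.5043 lb.
Bags = ⌈74.5043 / 40⌉ = 2.

2 bags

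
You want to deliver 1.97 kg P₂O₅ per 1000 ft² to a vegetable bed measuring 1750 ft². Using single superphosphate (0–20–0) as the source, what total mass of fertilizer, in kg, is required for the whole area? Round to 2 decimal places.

17.24 kg

Product per 1000 ft² = 1.97 / 20% = 9.85 kg.
Total product = 9.85 × 1750 / 1000 = 17.2375 kg.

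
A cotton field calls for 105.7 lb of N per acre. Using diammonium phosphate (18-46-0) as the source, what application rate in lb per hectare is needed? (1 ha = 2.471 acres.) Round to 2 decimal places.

Product per acre = 105.7 / 18% = 587.222 lb.
Convert to per hectare: 587.222 × 2.471 = 1451.026 lb.

1451.03 lb of product per hectare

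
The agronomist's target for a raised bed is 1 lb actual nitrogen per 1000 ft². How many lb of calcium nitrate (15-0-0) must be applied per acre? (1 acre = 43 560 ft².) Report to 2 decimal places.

290.40 lb of product per acre

Product per 1000 ft² = 1 / 15% = 6.66667 lb.
Convert to per acre: 6.66667 × 43.56 = 290.4 lb.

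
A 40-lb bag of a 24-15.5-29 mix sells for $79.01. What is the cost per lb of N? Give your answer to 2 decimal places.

N in bag = 40 × 24% = 9.6 lb.
Cost per lb N = $79.01 / 9.6 = $8.2302.

$8.23 per lb N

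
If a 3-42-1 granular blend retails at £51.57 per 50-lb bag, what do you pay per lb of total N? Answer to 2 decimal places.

£34.38 per lb N

N in bag = 50 × 3% = 1.5 lb.
Cost per lb N = £51.57 / 1.5 = £34.3800.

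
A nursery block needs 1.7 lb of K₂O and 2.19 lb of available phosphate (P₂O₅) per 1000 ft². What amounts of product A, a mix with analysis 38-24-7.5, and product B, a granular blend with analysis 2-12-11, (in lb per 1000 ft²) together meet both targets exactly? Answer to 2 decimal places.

2.12 lb product A, 14.01 lb product B

With a, b = lb per 1000 ft² of product A and product B:
K₂O: 0.075·a + 0.11·b = 1.7
P₂O₅: 0.24·a + 0.12·b = 2.19
From row1: a = (1.7 − 0.11·b) / 0.075.
Into row2: 0.24·(1.7 − 0.11·b)/0.075 + 0.12·b = 2.19 → b = 14.0086, a = 2.12069.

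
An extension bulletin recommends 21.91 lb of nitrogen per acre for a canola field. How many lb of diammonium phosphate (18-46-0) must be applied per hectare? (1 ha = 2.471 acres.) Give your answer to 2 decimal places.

Product per acre = 21.91 / 18% = 121.722 lb.
Convert to per hectare: 121.722 × 2.471 = 300.776 lb.

300.78 lb of product per hectare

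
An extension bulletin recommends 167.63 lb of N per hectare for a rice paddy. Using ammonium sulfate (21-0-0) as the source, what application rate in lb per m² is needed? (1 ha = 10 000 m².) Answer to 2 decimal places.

0.08 lb of product per sq m

Product per hectare = 167.63 / 21% = 798.238 lb.
Convert to per m²: 798.238 × 0.0001 = 0.0798238 lb.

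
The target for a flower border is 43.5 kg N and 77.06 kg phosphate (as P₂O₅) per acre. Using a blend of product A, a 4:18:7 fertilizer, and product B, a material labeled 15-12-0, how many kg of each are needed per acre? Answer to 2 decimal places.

285.54 kg product A, 213.86 kg product B

With a, b = kg per acre of product A and product B:
N: 0.04·a + 0.15·b = 43.5
P₂O₅: 0.18·a + 0.12·b = 77.06
From row1: a = (43.5 − 0.15·b) / 0.04.
Into row2: 0.18·(43.5 − 0.15·b)/0.04 + 0.12·b = 77.06 → b = 213.856, a = 285.541.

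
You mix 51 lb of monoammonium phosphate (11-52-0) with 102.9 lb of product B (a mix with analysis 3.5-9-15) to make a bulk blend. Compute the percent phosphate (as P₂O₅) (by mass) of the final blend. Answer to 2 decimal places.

Total mass = 51 + 102.9 = 153.9 lb.
P₂O₅ mass = 52%×51 + 9%×102.9 = 35.781 lb.
% P₂O₅ = 35.781 / 153.9 = 23.2495%.

23.25% P₂O₅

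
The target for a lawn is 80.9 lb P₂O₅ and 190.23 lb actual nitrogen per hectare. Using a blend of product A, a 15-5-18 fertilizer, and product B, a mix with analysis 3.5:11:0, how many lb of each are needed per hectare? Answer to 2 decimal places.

1226.70 lb product A, 177.86 lb product B

Per-hectare balance (a = product A, b = product B):
P₂O₅: 0.05·a + 0.11·b = 80.9
N: 0.15·a + 0.035·b = 190.23
Eliminate b: (row1) − 0.11/0.035·(row2) → -0.421429·a = -516.966, so a = 1226.698.
Then b = (190.23 − 0.15·1226.698) / 0.035 = 177.864.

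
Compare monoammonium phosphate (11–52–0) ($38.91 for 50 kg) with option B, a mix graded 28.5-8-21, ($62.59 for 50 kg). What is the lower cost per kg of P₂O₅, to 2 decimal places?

$1.50 per kg P₂O₅ (monoammonium phosphate)

monoammonium phosphate: P₂O₅ per bag = 50 × 52% = 26 kg; cost = 38.91 / 26 = $1.4965/kg P₂O₅.
option B: P₂O₅ per bag = 50 × 8% = 4 kg; cost = 62.59 / 4 = $15.6475/kg P₂O₅.
monoammonium phosphate is cheaper.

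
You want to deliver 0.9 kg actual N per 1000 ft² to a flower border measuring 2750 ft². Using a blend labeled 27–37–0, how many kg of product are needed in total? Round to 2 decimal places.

9.17 kg

Product per 1000 ft² = 0.9 / 27% = 3.33333 kg.
Total product = 3.33333 × 2750 / 1000 = 9.16667 kg.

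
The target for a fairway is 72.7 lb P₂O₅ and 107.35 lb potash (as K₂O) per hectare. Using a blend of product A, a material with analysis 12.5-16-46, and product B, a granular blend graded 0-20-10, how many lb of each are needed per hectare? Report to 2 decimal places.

With a, b = lb per hectare of product A and product B:
P₂O₅: 0.16·a + 0.2·b = 72.7
K₂O: 0.46·a + 0.1·b = 107.35
Solving simultaneously: a = 186.842, b = 214.026.

186.84 lb product A, 214.03 lb product B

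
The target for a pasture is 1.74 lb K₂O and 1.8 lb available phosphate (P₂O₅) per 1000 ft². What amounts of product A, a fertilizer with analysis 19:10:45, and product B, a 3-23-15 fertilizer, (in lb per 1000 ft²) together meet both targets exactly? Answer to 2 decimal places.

1.47 lb product A, 7.19 lb product B

Let a = lb of product A, b = lb of product B (per 1000 ft²).
K₂O: 0.45·a + 0.15·b = 1.74
P₂O₅: 0.1·a + 0.23·b = 1.8
Eliminate b: (row1) − 0.15/0.23·(row2) → 0.384783·a = 0.566087, so a = 1.47119.
Then b = (1.8 − 0.1·1.47119) / 0.23 = 7.18644.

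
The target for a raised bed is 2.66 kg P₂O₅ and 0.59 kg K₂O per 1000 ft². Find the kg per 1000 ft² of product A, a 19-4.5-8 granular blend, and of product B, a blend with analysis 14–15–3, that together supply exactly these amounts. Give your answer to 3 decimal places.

0.817 kg product A, 17.488 kg product B

Per-1000 ft² balance (a = product A, b = product B):
P₂O₅: 0.045·a + 0.15·b = 2.66
K₂O: 0.08·a + 0.03·b = 0.59
Eliminate b: (row1) − 0.15/0.03·(row2) → -0.355·a = -0.29, so a = 0.816901.
Then b = (0.59 − 0.08·0.816901) / 0.03 = 17.4883.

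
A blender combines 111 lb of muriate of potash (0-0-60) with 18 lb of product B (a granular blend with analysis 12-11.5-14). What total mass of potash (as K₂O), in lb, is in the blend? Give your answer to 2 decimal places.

69.12 lb K₂O

K₂O mass = 60%×111 + 14%×18 = 69.12 lb.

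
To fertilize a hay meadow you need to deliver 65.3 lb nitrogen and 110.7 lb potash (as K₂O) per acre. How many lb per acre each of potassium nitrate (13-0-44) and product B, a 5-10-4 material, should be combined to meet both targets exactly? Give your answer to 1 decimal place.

174.0 lb potassium nitrate, 853.6 lb product B

Per-acre balance (a = potassium nitrate, b = product B):
N: 0.13·a + 0.05·b = 65.3
K₂O: 0.44·a + 0.04·b = 110.7
Eliminate b: (row1) − 0.05/0.04·(row2) → -0.42·a = -73.075, so a = 173.988.
Then b = (110.7 − 0.44·173.988) / 0.04 = 853.631.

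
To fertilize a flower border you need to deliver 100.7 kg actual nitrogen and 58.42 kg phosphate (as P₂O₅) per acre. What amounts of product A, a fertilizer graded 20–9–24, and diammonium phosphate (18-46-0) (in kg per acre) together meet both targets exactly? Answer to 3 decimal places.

With a, b = kg per acre of product A and diammonium phosphate:
N: 0.2·a + 0.18·b = 100.7
P₂O₅: 0.09·a + 0.46·b = 58.42
Solving simultaneously: a = 472.3799, b = 34.5778.

472.380 kg product A, 34.578 kg diammonium phosphate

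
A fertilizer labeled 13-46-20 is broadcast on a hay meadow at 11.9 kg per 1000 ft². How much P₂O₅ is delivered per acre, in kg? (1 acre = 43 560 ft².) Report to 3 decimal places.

238.447 kg P₂O₅ per acre

P₂O₅ per 1000 ft² = 11.9 × 46% = 5.474 kg.
Convert to per acre: 5.474 × 43.56 = 238.4474 kg.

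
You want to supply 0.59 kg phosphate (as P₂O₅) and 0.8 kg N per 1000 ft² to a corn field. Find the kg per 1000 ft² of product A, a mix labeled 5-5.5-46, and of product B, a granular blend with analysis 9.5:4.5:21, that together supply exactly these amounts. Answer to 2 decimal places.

6.74 kg product A, 4.87 kg product B

Per-1000 ft² balance (a = product A, b = product B):
P₂O₅: 0.055·a + 0.045·b = 0.59
N: 0.05·a + 0.095·b = 0.8
Eliminate a: (row1) − 0.055/0.05·(row2) → -0.0595·b = -0.29, so b = 4.87395.
Back-substitute: a = (0.59 − 0.045·4.87395) / 0.055 = 6.7395.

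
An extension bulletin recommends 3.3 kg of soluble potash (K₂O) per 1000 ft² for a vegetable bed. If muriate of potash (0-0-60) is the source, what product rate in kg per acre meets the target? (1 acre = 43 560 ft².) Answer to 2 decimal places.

239.58 kg of product per acre

Product per 1000 ft² = 3.3 / 60% = 5.5 kg.
Convert to per acre: 5.5 × 43.56 = 239.58 kg.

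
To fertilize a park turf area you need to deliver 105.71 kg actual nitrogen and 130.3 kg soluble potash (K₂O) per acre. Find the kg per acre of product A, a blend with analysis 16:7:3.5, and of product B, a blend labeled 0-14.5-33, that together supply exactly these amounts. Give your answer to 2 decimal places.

With a, b = kg per acre of product A and product B:
N: 0.16·a + 0·b = 105.71
K₂O: 0.035·a + 0.33·b = 130.3
Eliminate a: (row1) − 0.16/0.035·(row2) → -1.50857·b = -489.947, so b = 324.776.
Back-substitute: a = (105.71 − 0·324.776) / 0.16 = 660.687.

660.69 kg product A, 324.78 kg product B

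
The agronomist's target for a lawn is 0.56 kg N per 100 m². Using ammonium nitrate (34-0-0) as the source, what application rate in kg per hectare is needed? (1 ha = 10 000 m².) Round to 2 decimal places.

164.71 kg of product per hectare

Product per 100 m² = 0.56 / 34% = 1.64706 kg.
Convert to per hectare: 1.64706 × 100 = 164.706 kg.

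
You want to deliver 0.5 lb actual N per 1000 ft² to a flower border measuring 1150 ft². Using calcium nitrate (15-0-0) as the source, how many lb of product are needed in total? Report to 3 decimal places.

Product per 1000 ft² = 0.5 / 15% = 3.33333 lb.
Total product = 3.33333 × 1150 / 1000 = 3.83333 lb.

3.833 lb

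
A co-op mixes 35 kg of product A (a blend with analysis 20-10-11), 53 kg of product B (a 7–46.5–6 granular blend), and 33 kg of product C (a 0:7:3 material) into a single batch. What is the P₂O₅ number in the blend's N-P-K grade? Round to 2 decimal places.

Total mass = 35 + 53 + 33 = 121 kg.
P₂O₅ mass = 10%×35 + 46.5%×53 + 7%×33 = 30.455 kg.
% P₂O₅ = 30.455 / 121 = 25.1694%.

25.17% P₂O₅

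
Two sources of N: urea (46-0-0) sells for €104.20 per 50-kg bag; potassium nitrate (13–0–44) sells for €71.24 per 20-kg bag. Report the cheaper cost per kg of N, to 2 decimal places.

€4.53 per kg N (urea)

urea: N per bag = 50 × 46% = 23 kg; cost = 104.20 / 23 = €4.5304/kg N.
potassium nitrate: N per bag = 20 × 13% = 2.6 kg; cost = 71.24 / 2.6 = €27.4000/kg N.
urea is cheaper.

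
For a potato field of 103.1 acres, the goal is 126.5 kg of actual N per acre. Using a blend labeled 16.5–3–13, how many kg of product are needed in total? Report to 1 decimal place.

Product per acre = 126.5 / 16.5% = 766.667 kg.
Total product = 766.667 × 103.1 = 79043.33 kg.

79043.3 kg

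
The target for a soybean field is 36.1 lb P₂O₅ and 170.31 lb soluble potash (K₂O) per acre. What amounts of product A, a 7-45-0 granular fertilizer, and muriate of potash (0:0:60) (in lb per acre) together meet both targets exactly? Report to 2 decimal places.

80.22 lb product A, 283.85 lb muriate of potash

Let a = lb of product A, b = lb of muriate of potash (per acre).
P₂O₅: 0.45·a + 0·b = 36.1
K₂O: 0·a + 0.6·b = 170.31
Solving simultaneously: a = 80.2222, b = 283.85.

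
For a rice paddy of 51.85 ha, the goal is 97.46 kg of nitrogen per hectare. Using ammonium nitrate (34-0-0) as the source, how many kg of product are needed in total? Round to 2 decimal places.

14862.65 kg

Product per hectare = 97.46 / 34% = 286.647 kg.
Total product = 286.647 × 51.85 = 14862.65 kg.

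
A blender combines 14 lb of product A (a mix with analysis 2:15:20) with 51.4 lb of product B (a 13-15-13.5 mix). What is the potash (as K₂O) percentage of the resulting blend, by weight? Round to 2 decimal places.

14.89% K₂O

Total mass = 14 + 51.4 = 65.4 lb.
K₂O mass = 20%×14 + 13.5%×51.4 = 9.739 lb.
% K₂O = 9.739 / 65.4 = 14.8914%.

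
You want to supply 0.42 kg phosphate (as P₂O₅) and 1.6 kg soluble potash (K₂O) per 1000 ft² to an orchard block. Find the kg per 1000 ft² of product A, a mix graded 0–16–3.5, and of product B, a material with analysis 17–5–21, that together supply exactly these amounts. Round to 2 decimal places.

Let a = kg of product A, b = kg of product B (per 1000 ft²).
P₂O₅: 0.16·a + 0.05·b = 0.42
K₂O: 0.035·a + 0.21·b = 1.6
Solving simultaneously: a = 0.257457, b = 7.57614.

0.26 kg product A, 7.58 kg product B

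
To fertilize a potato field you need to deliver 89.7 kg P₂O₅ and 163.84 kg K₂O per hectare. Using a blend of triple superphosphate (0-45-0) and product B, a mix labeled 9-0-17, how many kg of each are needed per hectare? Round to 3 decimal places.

With a, b = kg per hectare of triple superphosphate and product B:
P₂O₅: 0.45·a + 0·b = 89.7
K₂O: 0·a + 0.17·b = 163.84
Solving simultaneously: a = 199.3333, b = 963.7647.

199.333 kg triple superphosphate, 963.765 kg product B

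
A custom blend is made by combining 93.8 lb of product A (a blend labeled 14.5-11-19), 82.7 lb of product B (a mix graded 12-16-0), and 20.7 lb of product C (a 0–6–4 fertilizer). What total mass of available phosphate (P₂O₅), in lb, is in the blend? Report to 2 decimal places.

24.79 lb P₂O₅

P₂O₅ mass = 11%×93.8 + 16%×82.7 + 6%×20.7 = 24.792 lb.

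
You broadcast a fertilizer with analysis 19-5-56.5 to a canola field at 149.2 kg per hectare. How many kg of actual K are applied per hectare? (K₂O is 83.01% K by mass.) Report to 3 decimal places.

K₂O per hectare = 149.2 × 56.5% = 84.298 kg.
Elemental K = 84.298 × 0.8301 = 69.9758 kg per hectare.

69.976 kg K per hectare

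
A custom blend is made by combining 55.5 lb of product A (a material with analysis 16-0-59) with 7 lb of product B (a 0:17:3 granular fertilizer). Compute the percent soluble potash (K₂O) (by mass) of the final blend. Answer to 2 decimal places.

Total mass = 55.5 + 7 = 62.5 lb.
K₂O mass = 59%×55.5 + 3%×7 = 32.955 lb.
% K₂O = 32.955 / 62.5 = 52.728%.

52.73% K₂O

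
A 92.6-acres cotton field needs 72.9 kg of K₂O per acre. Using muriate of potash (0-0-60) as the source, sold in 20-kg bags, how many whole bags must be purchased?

Product per acre = 72.9 / 60% = 121.5 kg.
Total product = 121.5 × 92.6 = 11250.9 kg.
Bags = ⌈11250.9 / 20⌉ = 563.

563 bags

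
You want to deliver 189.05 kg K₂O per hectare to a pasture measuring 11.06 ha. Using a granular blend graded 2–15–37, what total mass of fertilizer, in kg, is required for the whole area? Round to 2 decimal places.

Product per hectare = 189.05 / 37% = 510.946 kg.
Total product = 510.946 × 11.06 = 5651.062 kg.

5651.06 kg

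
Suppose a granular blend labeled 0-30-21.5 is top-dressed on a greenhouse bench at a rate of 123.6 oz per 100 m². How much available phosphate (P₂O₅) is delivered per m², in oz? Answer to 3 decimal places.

0.371 oz P₂O₅ per sq m

P₂O₅ per 100 m² = 123.6 × 30% = 37.08 oz.
Convert to per m²: 37.08 × 0.01 = 0.3708 oz.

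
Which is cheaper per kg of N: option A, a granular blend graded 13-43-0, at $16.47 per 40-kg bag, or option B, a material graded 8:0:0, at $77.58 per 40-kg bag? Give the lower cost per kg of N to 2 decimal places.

option A: N per bag = 40 × 13% = 5.2 kg; cost = 16.47 / 5.2 = $3.1673/kg N.
option B: N per bag = 40 × 8% = 3.2 kg; cost = 77.58 / 3.2 = $24.2437/kg N.
option A is cheaper.

$3.17 per kg N (option A)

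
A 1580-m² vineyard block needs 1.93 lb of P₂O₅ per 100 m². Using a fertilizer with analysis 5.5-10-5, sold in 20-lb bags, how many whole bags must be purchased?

Product per 100 m² = 1.93 / 10% = 19.3 lb.
Total product = 19.3 × 1580 / 100 = 304.94 lb.
Bags = ⌈304.94 / 20⌉ = 16.

16 bags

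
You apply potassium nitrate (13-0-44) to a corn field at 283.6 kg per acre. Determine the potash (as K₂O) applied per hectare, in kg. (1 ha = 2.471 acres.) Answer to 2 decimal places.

K₂O per acre = 283.6 × 44% = 124.784 kg.
Convert to per hectare: 124.784 × 2.471 = 308.341 kg.

308.34 kg K₂O per hectare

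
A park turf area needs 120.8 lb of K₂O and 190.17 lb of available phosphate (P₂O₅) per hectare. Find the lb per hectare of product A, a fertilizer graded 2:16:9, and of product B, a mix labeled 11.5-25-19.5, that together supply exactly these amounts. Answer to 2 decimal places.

791.17 lb product A, 254.33 lb product B

Per-hectare balance (a = product A, b = product B):
K₂O: 0.09·a + 0.195·b = 120.8
P₂O₅: 0.16·a + 0.25·b = 190.17
From row1: a = (120.8 − 0.195·b) / 0.09.
Into row2: 0.16·(120.8 − 0.195·b)/0.09 + 0.25·b = 190.17 → b = 254.333, a = 791.167.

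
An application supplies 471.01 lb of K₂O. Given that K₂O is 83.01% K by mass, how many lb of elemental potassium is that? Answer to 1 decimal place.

391.0 lb K

K = 471.01 × 0.8301 = 390.985 lb.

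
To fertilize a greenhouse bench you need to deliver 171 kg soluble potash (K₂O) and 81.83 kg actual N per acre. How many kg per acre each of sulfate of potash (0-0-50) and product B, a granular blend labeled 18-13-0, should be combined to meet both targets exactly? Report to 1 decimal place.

Per-acre balance (a = sulfate of potash, b = product B):
K₂O: 0.5·a + 0·b = 171
N: 0·a + 0.18·b = 81.83
Solving simultaneously: a = 342, b = 454.611.

342.0 kg sulfate of potash, 454.6 kg product B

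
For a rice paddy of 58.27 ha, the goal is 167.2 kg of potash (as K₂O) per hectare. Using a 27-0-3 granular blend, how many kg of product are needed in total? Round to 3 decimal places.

Product per hectare = 167.2 / 3% = 5573.33 kg.
Total product = 5573.33 × 58.27 = 324758.1333 kg.

324758.133 kg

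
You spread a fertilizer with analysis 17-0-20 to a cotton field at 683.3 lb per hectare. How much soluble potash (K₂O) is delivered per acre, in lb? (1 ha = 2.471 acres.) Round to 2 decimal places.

55.31 lb K₂O per acre

K₂O per hectare = 683.3 × 20% = 136.66 lb.
Convert to per acre: 136.66 × 0.404694 = 55.3055 lb.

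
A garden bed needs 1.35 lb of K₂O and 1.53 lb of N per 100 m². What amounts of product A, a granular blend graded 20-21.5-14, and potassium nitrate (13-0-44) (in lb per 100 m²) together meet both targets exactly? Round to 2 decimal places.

Let a = lb of product A, b = lb of potassium nitrate (per 100 m²).
K₂O: 0.14·a + 0.44·b = 1.35
N: 0.2·a + 0.13·b = 1.53
Solving simultaneously: a = 7.13037, b = 0.799427.

7.13 lb product A, 0.80 lb potassium nitrate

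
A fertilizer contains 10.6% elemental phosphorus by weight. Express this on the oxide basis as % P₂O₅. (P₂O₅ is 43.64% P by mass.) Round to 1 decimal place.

24.3% P₂O₅

%P₂O₅ = 10.6 / 0.4364 = 24.2896%.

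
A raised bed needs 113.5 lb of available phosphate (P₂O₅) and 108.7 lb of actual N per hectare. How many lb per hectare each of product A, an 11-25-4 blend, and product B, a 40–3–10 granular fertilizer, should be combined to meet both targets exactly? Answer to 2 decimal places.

Per-hectare balance (a = product A, b = product B):
P₂O₅: 0.25·a + 0.03·b = 113.5
N: 0.11·a + 0.4·b = 108.7
From row1: a = (113.5 − 0.03·b) / 0.25.
Into row2: 0.11·(113.5 − 0.03·b)/0.25 + 0.4·b = 108.7 → b = 151.913, a = 435.7704.

435.77 lb product A, 151.91 lb product B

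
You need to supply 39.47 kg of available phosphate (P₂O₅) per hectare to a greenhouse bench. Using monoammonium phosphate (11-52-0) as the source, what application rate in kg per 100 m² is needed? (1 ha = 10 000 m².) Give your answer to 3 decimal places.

Product per hectare = 39.47 / 52% = 75.9038 kg.
Convert to per 100 m²: 75.9038 × 0.01 = 0.759038 kg.

0.759 kg of product per hundred sq m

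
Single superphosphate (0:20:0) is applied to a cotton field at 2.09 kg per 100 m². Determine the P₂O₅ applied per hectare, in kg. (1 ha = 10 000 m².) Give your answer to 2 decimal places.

41.80 kg P₂O₅ per hectare

P₂O₅ per 100 m² = 2.09 × 20% = 0.418 kg.
Convert to per hectare: 0.418 × 100 = 41.8 kg.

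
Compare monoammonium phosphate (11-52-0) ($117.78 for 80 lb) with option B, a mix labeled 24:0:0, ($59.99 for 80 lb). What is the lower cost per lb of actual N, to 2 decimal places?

$3.12 per lb N (option B)

monoammonium phosphate: N per bag = 80 × 11% = 8.8 lb; cost = 117.78 / 8.8 = $13.3841/lb N.
option B: N per bag = 80 × 24% = 19.2 lb; cost = 59.99 / 19.2 = $3.1245/lb N.
option B is cheaper.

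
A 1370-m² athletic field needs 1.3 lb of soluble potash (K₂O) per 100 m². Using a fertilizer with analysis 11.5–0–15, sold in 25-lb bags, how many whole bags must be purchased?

5 bags

Product per 100 m² = 1.3 / 15% = 8.66667 lb.
Total product = 8.66667 × 1370 / 100 = 118.733 lb.
Bags = ⌈118.733 / 25⌉ = 5.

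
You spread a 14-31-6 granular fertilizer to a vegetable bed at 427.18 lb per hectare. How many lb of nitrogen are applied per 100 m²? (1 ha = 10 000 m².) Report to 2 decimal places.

nitrogen per hectare = 427.18 × 14% = 59.8052 lb.
Convert to per 100 m²: 59.8052 × 0.01 = 0.598052 lb.

0.60 lb N per hundred sq m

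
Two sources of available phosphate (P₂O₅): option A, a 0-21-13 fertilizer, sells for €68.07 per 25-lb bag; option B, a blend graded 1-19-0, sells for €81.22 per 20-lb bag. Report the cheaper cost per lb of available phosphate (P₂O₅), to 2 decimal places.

€12.97 per lb P₂O₅ (option A)

option A: P₂O₅ per bag = 25 × 21% = 5.25 lb; cost = 68.07 / 5.25 = €12.9657/lb P₂O₅.
option B: P₂O₅ per bag = 20 × 19% = 3.8 lb; cost = 81.22 / 3.8 = €21.3737/lb P₂O₅.
option A is cheaper.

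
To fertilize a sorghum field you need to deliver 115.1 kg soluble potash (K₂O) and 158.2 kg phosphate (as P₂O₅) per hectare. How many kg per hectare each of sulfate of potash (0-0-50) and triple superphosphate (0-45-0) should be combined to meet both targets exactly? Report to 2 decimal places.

With a, b = kg per hectare of sulfate of potash and triple superphosphate:
K₂O: 0.5·a + 0·b = 115.1
P₂O₅: 0·a + 0.45·b = 158.2
Solving simultaneously: a = 230.2, b = 351.556.

230.20 kg sulfate of potash, 351.56 kg triple superphosphate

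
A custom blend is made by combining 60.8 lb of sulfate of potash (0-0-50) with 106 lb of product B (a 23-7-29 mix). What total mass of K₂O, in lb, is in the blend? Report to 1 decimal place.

K₂O mass = 50%×60.8 + 29%×106 = 61.14 lb.

61.1 lb K₂O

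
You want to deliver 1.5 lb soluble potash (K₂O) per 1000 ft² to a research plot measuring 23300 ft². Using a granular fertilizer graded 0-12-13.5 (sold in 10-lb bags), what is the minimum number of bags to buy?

26 bags

Product per 1000 ft² = 1.5 / 13.5% = 11.1111 lb.
Total product = 11.1111 × 23300 / 1000 = 258.889 lb.
Bags = ⌈258.889 / 10⌉ = 26.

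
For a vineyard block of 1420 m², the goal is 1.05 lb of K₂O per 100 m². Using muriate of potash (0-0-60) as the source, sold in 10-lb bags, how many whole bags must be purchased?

Product per 100 m² = 1.05 / 60% = 1.75 lb.
Total product = 1.75 × 1420 / 100 = 24.85 lb.
Bags = ⌈24.85 / 10⌉ = 3.

3 bags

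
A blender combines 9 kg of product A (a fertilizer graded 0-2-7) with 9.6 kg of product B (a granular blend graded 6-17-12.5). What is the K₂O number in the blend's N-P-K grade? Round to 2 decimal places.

Total mass = 9 + 9.6 = 18.6 kg.
K₂O mass = 7%×9 + 12.5%×9.6 = 1.83 kg.
% K₂O = 1.83 / 18.6 = 9.83871%.

9.84% K₂O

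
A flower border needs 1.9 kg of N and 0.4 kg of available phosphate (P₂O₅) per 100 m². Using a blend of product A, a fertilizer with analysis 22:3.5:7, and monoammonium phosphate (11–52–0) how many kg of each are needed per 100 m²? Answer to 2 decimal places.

Per-100 m² balance (a = product A, b = monoammonium phosphate):
N: 0.22·a + 0.11·b = 1.9
P₂O₅: 0.035·a + 0.52·b = 0.4
Eliminate a: (row1) − 0.22/0.035·(row2) → -3.15857·b = -0.614286, so b = 0.194482.
Back-substitute: a = (1.9 − 0.11·0.194482) / 0.22 = 8.53912.

8.54 kg product A, 0.19 kg monoammonium phosphate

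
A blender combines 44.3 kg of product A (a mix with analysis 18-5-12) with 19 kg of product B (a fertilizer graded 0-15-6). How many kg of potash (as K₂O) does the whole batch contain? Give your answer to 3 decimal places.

K₂O mass = 12%×44.3 + 6%×19 = 6.456 kg.

6.456 kg K₂O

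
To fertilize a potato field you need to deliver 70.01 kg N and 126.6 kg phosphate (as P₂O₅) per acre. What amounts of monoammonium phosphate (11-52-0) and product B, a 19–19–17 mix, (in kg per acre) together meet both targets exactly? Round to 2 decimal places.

Per-acre balance (a = monoammonium phosphate, b = product B):
N: 0.11·a + 0.19·b = 70.01
P₂O₅: 0.52·a + 0.19·b = 126.6
From row1: a = (70.01 − 0.19·b) / 0.11.
Into row2: 0.52·(70.01 − 0.19·b)/0.11 + 0.19·b = 126.6 → b = 288.5648, a = 138.024.

138.02 kg monoammonium phosphate, 288.56 kg product B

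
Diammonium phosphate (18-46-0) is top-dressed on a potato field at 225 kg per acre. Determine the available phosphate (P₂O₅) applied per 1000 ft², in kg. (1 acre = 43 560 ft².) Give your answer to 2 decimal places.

2.38 kg P₂O₅ per thousand sq ft

P₂O₅ per acre = 225 × 46% = 103.5 kg.
Convert to per 1000 ft²: 103.5 × 0.0229568 = 2.37603 kg.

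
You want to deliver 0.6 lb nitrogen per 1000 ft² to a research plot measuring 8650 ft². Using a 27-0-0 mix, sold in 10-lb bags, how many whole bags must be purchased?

2 bags

Product per 1000 ft² = 0.6 / 27% = 2.22222 lb.
Total product = 2.22222 × 8650 / 1000 = 19.2222 lb.
Bags = ⌈19.2222 / 10⌉ = 2.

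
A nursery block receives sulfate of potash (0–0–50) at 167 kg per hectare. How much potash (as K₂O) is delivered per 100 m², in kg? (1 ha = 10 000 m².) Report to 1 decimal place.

K₂O per hectare = 167 × 50% = 83.5 kg.
Convert to per 100 m²: 83.5 × 0.01 = 0.835 kg.

0.8 kg K₂O per hundred sq m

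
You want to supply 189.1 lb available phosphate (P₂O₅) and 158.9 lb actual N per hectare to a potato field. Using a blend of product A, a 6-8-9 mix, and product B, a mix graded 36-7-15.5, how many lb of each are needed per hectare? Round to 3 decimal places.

2315.163 lb product A, 55.528 lb product B

Let a = lb of product A, b = lb of product B (per hectare).
P₂O₅: 0.08·a + 0.07·b = 189.1
N: 0.06·a + 0.36·b = 158.9
Solving simultaneously: a = 2315.1626, b = 55.52846.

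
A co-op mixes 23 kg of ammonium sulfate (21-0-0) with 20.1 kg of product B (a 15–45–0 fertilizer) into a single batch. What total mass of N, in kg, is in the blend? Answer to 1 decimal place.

7.8 kg N

N mass = 21%×23 + 15%×20.1 = 7.845 kg.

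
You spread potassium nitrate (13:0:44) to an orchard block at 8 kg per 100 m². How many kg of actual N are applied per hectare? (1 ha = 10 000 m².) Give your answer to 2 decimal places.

nitrogen per 100 m² = 8 × 13% = 1.04 kg.
Convert to per hectare: 1.04 × 100 = 104 kg.

104.00 kg N per hectare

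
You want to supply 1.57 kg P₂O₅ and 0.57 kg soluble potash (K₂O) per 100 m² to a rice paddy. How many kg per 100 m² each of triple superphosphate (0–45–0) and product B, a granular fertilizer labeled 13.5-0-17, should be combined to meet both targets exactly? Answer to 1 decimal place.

Per-100 m² balance (a = triple superphosphate, b = product B):
P₂O₅: 0.45·a + 0·b = 1.57
K₂O: 0·a + 0.17·b = 0.57
Solving simultaneously: a = 3.48889, b = 3.35294.

3.5 kg triple superphosphate, 3.4 kg product B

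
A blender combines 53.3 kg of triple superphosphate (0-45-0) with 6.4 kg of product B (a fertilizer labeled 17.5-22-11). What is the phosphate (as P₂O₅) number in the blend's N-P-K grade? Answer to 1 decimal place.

42.5% P₂O₅

Total mass = 53.3 + 6.4 = 59.7 kg.
P₂O₅ mass = 45%×53.3 + 22%×6.4 = 25.393 kg.
% P₂O₅ = 25.393 / 59.7 = 42.5343%.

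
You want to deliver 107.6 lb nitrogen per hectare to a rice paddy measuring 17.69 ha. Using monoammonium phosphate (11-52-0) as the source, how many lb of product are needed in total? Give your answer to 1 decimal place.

17304.0 lb

Product per hectare = 107.6 / 11% = 978.182 lb.
Total product = 978.182 × 17.69 = 17304.04 lb.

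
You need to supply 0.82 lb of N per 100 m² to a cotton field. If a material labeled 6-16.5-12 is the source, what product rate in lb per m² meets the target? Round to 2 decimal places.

Product per 100 m² = 0.82 / 6% = 13.6667 lb.
Convert to per m²: 13.6667 × 0.01 = 0.136667 lb.

0.14 lb of product per sq m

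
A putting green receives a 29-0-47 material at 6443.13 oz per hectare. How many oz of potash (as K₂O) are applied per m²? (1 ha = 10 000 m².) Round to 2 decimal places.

0.30 oz K₂O per sq m

K₂O per hectare = 6443.13 × 47% = 3028.27 oz.
Convert to per m²: 3028.27 × 0.0001 = 0.302827 oz.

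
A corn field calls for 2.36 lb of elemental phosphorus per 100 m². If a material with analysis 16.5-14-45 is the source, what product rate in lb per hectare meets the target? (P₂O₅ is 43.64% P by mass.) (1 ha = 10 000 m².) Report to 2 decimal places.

3862.77 lb of product per hectare

As P₂O₅: 2.36 / 0.4364 = 5.40788 lb per 100 m².
Product per 100 m² = 5.40788 / 14% = 38.6277 lb.
Convert to per hectare: 38.6277 × 100 = 3862.773 lb.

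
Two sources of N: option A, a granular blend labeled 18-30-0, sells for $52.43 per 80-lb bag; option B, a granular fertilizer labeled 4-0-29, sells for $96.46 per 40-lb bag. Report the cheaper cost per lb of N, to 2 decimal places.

option A: N per bag = 80 × 18% = 14.4 lb; cost = 52.43 / 14.4 = $3.6410/lb N.
option B: N per bag = 40 × 4% = 1.6 lb; cost = 96.46 / 1.6 = $60.2875/lb N.
option A is cheaper.

$3.64 per lb N (option A)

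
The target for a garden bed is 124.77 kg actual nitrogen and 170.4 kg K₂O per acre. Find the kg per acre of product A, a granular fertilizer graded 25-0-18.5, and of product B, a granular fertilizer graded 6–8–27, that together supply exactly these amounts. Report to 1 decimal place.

416.0 kg product A, 346.1 kg product B

Let a = kg of product A, b = kg of product B (per acre).
N: 0.25·a + 0.06·b = 124.77
K₂O: 0.185·a + 0.27·b = 170.4
Eliminate b: (row1) − 0.06/0.27·(row2) → 0.208889·a = 86.9033, so a = 416.027.
Then b = (170.4 − 0.185·416.027) / 0.27 = 346.056.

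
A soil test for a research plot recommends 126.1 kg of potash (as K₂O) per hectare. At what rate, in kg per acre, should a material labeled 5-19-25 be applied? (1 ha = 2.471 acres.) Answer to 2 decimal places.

Product per hectare = 126.1 / 25% = 504.4 kg.
Convert to per acre: 504.4 × 0.404694 = 204.128 kg.

204.13 kg of product per acre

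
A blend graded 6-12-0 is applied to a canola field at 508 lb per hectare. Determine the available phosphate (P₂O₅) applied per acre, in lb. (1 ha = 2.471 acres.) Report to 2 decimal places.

P₂O₅ per hectare = 508 × 12% = 60.96 lb.
Convert to per acre: 60.96 × 0.404694 = 24.6702 lb.

24.67 lb P₂O₅ per acre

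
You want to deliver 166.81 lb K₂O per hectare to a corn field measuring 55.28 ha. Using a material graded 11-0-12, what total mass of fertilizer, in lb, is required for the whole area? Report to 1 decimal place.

76843.8 lb

Product per hectare = 166.81 / 12% = 1390.08 lb.
Total product = 1390.08 × 55.28 = 76843.81 lb.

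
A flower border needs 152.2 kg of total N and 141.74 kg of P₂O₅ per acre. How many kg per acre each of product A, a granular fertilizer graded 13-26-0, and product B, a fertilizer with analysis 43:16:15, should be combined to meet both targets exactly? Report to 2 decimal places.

402.16 kg product A, 232.37 kg product B

Let a = kg of product A, b = kg of product B (per acre).
N: 0.13·a + 0.43·b = 152.2
P₂O₅: 0.26·a + 0.16·b = 141.74
Eliminate a: (row1) − 0.13/0.26·(row2) → 0.35·b = 81.33, so b = 232.371.
Back-substitute: a = (152.2 − 0.43·232.371) / 0.13 = 402.156.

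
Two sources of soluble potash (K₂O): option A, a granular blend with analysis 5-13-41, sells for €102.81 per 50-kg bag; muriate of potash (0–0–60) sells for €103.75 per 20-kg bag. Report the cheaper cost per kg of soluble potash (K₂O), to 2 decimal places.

€5.02 per kg K₂O (option A)

option A: K₂O per bag = 50 × 41% = 20.5 kg; cost = 102.81 / 20.5 = €5.0151/kg K₂O.
muriate of potash: K₂O per bag = 20 × 60% = 12 kg; cost = 103.75 / 12 = €8.6458/kg K₂O.
option A is cheaper.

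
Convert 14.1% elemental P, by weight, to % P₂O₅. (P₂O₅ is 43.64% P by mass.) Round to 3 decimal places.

32.310% P₂O₅

%P₂O₅ = 14.1 / 0.4364 = 32.3098%.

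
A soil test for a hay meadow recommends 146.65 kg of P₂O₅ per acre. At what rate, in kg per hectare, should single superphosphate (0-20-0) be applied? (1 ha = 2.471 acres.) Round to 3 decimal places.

Product per acre = 146.65 / 20% = 733.25 kg.
Convert to per hectare: 733.25 × 2.471 = 1811.8608 kg.

1811.861 kg of product per hectare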